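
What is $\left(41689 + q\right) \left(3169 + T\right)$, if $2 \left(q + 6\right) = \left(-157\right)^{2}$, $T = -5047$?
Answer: $-101426085$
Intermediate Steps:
$q = \frac{24637}{2}$ ($q = -6 + \frac{\left(-157\right)^{2}}{2} = -6 + \frac{1}{2} \cdot 24649 = -6 + \frac{24649}{2} = \frac{24637}{2} \approx 12319.0$)
$\left(41689 + q\right) \left(3169 + T\right) = \left(41689 + \frac{24637}{2}\right) \left(3169 - 5047\right) = \frac{108015}{2} \left(-1878\right) = -101426085$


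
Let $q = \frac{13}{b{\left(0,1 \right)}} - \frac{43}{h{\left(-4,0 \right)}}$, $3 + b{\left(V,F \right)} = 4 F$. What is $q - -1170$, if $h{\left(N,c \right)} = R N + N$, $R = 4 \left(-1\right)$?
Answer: $\frac{14153}{12} \approx 1179.4$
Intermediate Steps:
$R = -4$
$h{\left(N,c \right)} = - 3 N$ ($h{\left(N,c \right)} = - 4 N + N = - 3 N$)
$b{\left(V,F \right)} = -3 + 4 F$
$q = \frac{113}{12}$ ($q = \frac{13}{-3 + 4 \cdot 1} - \frac{43}{\left(-3\right) \left(-4\right)} = \frac{13}{-3 + 4} - \frac{43}{12} = \frac{13}{1} - \frac{43}{12} = 13 \cdot 1 - \frac{43}{12} = 13 - \frac{43}{12} = \frac{113}{12} \approx 9.4167$)
$q - -1170 = \frac{113}{12} - -1170 = \frac{113}{12} + 1170 = \frac{14153}{12}$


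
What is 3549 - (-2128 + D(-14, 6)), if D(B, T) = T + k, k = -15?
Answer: 5686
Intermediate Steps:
D(B, T) = -15 + T (D(B, T) = T - 15 = -15 + T)
3549 - (-2128 + D(-14, 6)) = 3549 - (-2128 + (-15 + 6)) = 3549 - (-2128 - 9) = 3549 - 1*(-2137) = 3549 + 2137 = 5686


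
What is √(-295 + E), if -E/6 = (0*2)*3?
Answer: I*√295 ≈ 17.176*I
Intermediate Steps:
E = 0 (E = -6*0*2*3 = -0*3 = -6*0 = 0)
√(-295 + E) = √(-295 + 0) = √(-295) = I*√295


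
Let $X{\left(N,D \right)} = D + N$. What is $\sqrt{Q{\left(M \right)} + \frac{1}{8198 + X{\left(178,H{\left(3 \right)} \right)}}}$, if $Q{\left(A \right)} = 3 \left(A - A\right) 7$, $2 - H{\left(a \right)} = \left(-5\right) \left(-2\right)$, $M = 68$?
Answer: $\frac{\sqrt{523}}{2092} \approx 0.010932$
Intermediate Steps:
$H{\left(a \right)} = -8$ ($H{\left(a \right)} = 2 - \left(-5\right) \left(-2\right) = 2 - 10 = -8$)
$Q{\left(A \right)} = 0$ ($Q{\left(A \right)} = 3 \cdot 0 \cdot 7 = 0 \cdot 7 = 0$)
$\sqrt{Q{\left(M \right)} + \frac{1}{8198 + X{\left(178,H{\left(3 \right)} \right)}}} = \sqrt{0 + \frac{1}{8198 + \left(-8 + 178\right)}} = \sqrt{0 + \frac{1}{8198 + 170}} = \sqrt{0 + \frac{1}{8368}} = \sqrt{\frac{1}{8368}} = \frac{\sqrt{523}}{2092}$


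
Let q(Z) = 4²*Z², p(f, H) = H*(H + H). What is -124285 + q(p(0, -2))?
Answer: -123261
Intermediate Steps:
p(f, H) = 2*H² (p(f, H) = H*(2*H) = 2*H²)
q(Z) = 16*Z²
-124285 + q(p(0, -2)) = -124285 + 16*(2*(-2)²)² = -124285 + 16*(2*4)² = -124285 + 16*8² = -124285 + 16*64 = -124285 + 1024 = -123261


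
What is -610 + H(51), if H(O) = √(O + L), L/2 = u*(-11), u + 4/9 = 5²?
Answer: -610 + I*√4403/3 ≈ -610.0 + 22.118*I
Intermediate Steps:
u = 221/9 (u = -4/9 + 5² = -4/9 + 25 = 221/9 ≈ 24.556)
L = -4862/9 (L = 2*((221/9)*(-11)) = 2*(-2431/9) = -4862/9 ≈ -540.22)
H(O) = √(-4862/9 + O) (H(O) = √(O - 4862/9) = √(-4862/9 + O))
-610 + H(51) = -610 + √(-4862 + 9*51)/3 = -610 + √(-4862 + 459)/3 = -610 + √(-4403)/3 = -610 + (I*√4403)/3 = -610 + I*√4403/3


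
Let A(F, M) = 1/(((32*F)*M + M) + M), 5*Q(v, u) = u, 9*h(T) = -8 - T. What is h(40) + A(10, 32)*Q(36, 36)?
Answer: -206053/38640 ≈ -5.3326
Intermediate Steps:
h(T) = -8/9 - T/9 (h(T) = (-8 - T)/9 = -8/9 - T/9)
Q(v, u) = u/5
A(F, M) = 1/(2*M + 32*F*M) (A(F, M) = 1/((32*F*M + M) + M) = 1/((M + 32*F*M) + M) = 1/(2*M + 32*F*M))
h(40) + A(10, 32)*Q(36, 36) = (-8/9 - ⅑*40) + ((½)/(32*(1 + 16*10)))*((⅕)*36) = (-8/9 - 40/9) + ((½)*(1/32)/(1 + 160))*(36/5) = -16/3 + ((½)*(1/32)/161)*(36/5) = -16/3 + ((½)*(1/32)*(1/161))*(36/5) = -16/3 + (1/10304)*(36/5) = -16/3 + 9/12880 = -206053/38640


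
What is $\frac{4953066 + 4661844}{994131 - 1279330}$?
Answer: $- \frac{9614910}{285199} \approx -33.713$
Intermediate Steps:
$\frac{4953066 + 4661844}{994131 - 1279330} = \frac{9614910}{-285199} = 9614910 \left(- \frac{1}{285199}\right) = - \frac{9614910}{285199}$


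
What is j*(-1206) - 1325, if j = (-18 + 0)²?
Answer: -392069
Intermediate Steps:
j = 324 (j = (-18)² = 324)
j*(-1206) - 1325 = 324*(-1206) - 1325 = -390744 - 1325 = -392069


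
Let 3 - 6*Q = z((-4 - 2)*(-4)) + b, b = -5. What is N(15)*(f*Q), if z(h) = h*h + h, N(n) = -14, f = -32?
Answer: -132608/3 ≈ -44203.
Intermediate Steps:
z(h) = h + h² (z(h) = h² + h = h + h²)
Q = -296/3 (Q = ½ - (((-4 - 2)*(-4))*(1 + (-4 - 2)*(-4)) - 5)/6 = ½ - ((-6*(-4))*(1 - 6*(-4)) - 5)/6 = ½ - (24*(1 + 24) - 5)/6 = ½ - (24*25 - 5)/6 = ½ - (600 - 5)/6 = ½ - ⅙*595 = ½ - 595/6 = -296/3 ≈ -98.667)
N(15)*(f*Q) = -(-448)*(-296)/3 = -14*9472/3 = -132608/3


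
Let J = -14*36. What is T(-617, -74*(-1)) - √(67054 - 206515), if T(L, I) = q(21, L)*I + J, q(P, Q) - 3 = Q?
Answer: -45940 - I*√139461 ≈ -45940.0 - 373.44*I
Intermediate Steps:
J = -504
q(P, Q) = 3 + Q
T(L, I) = -504 + I*(3 + L) (T(L, I) = (3 + L)*I - 504 = I*(3 + L) - 504 = -504 + I*(3 + L))
T(-617, -74*(-1)) - √(67054 - 206515) = (-504 + (-74*(-1))*(3 - 617)) - √(67054 - 206515) = (-504 + 74*(-614)) - √(-139461) = (-504 - 45436) - I*√139461 = -45940 - I*√139461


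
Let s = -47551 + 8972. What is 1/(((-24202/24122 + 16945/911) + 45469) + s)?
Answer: 10987571/75897713824 ≈ 0.00014477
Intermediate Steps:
s = -38579
1/(((-24202/24122 + 16945/911) + 45469) + s) = 1/(((-24202/24122 + 16945/911) + 45469) - 38579) = 1/(((-24202*1/24122 + 16945*(1/911)) + 45469) - 38579) = 1/(((-12101/12061 + 16945/911) + 45469) - 38579) = 1/((193349634/10987571 + 45469) - 38579) = 1/(499787215433/10987571 - 38579) = 1/(75897713824/10987571) = 10987571/75897713824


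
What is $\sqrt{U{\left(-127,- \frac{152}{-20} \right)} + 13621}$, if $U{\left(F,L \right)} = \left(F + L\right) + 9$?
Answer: $\frac{\sqrt{337765}}{5} \approx 116.24$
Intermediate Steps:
$U{\left(F,L \right)} = 9 + F + L$
$\sqrt{U{\left(-127,- \frac{152}{-20} \right)} + 13621} = \sqrt{\left(9 - 127 - \frac{152}{-20}\right) + 13621} = \sqrt{\left(9 - 127 - - \frac{38}{5}\right) + 13621} = \sqrt{\left(9 - 127 + \frac{38}{5}\right) + 13621} = \sqrt{- \frac{552}{5} + 13621} = \sqrt{\frac{67553}{5}} = \frac{\sqrt{337765}}{5}$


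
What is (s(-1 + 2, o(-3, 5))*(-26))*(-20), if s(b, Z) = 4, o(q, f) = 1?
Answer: 2080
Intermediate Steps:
(s(-1 + 2, o(-3, 5))*(-26))*(-20) = (4*(-26))*(-20) = -104*(-20) = 2080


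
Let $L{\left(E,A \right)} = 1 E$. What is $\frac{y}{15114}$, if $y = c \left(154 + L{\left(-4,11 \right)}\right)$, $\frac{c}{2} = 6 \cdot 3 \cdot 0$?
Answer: $0$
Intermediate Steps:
$L{\left(E,A \right)} = E$
$c = 0$ ($c = 2 \cdot 6 \cdot 3 \cdot 0 = 2 \cdot 18 \cdot 0 = 2 \cdot 0 = 0$)
$y = 0$ ($y = 0 \left(154 - 4\right) = 0 \cdot 150 = 0$)
$\frac{y}{15114} = \frac{0}{15114} = 0 \cdot \frac{1}{15114} = 0$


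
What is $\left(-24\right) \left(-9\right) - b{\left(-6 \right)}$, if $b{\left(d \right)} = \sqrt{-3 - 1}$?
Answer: $216 - 2 i \approx 216.0 - 2.0 i$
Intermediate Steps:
$b{\left(d \right)} = 2 i$ ($b{\left(d \right)} = \sqrt{-4} = 2 i$)
$\left(-24\right) \left(-9\right) - b{\left(-6 \right)} = \left(-24\right) \left(-9\right) - 2 i = 216 - 2 i$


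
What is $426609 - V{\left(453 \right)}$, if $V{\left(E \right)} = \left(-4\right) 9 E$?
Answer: $442917$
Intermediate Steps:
$V{\left(E \right)} = - 36 E$
$426609 - V{\left(453 \right)} = 426609 - \left(-36\right) 453 = 426609 - -16308 = 426609 + 16308 = 442917$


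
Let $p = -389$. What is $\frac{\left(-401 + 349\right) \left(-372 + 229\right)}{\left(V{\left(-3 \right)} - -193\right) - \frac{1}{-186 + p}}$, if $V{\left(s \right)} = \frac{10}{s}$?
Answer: $\frac{6413550}{163589} \approx 39.205$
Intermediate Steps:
$\frac{\left(-401 + 349\right) \left(-372 + 229\right)}{\left(V{\left(-3 \right)} - -193\right) - \frac{1}{-186 + p}} = \frac{\left(-401 + 349\right) \left(-372 + 229\right)}{\left(\frac{10}{-3} - -193\right) - \frac{1}{-186 - 389}} = \frac{\left(-52\right) \left(-143\right)}{\left(10 \left(- \frac{1}{3}\right) + 193\right) - \frac{1}{-575}} = \frac{7436}{\left(- \frac{10}{3} + 193\right) - - \frac{1}{575}} = \frac{7436}{\frac{569}{3} + \frac{1}{575}} = \frac{7436}{\frac{327178}{1725}} = 7436 \cdot \frac{1725}{327178} = \frac{6413550}{163589}$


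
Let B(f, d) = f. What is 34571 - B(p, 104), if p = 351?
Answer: 34220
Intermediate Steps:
34571 - B(p, 104) = 34571 - 1*351 = 34571 - 351 = 34220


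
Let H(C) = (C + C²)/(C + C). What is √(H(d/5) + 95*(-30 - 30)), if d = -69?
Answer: 2*I*√35665/5 ≈ 75.541*I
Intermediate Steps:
H(C) = (C + C²)/(2*C) (H(C) = (C + C²)/((2*C)) = (C + C²)*(1/(2*C)) = (C + C²)/(2*C))
√(H(d/5) + 95*(-30 - 30)) = √((½ + (-69/5)/2) + 95*(-30 - 30)) = √((½ + (-69*⅕)/2) + 95*(-60)) = √((½ + (½)*(-69/5)) - 5700) = √((½ - 69/10) - 5700) = √(-32/5 - 5700) = √(-28532/5) = 2*I*√35665/5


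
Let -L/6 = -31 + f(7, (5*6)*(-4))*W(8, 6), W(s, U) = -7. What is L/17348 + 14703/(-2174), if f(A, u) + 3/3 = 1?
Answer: -31832910/4714319 ≈ -6.7524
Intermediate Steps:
f(A, u) = 0 (f(A, u) = -1 + 1 = 0)
L = 186 (L = -6*(-31 + 0*(-7)) = -6*(-31 + 0) = -6*(-31) = 186)
L/17348 + 14703/(-2174) = 186/17348 + 14703/(-2174) = 186*(1/17348) + 14703*(-1/2174) = 93/8674 - 14703/2174 = -31832910/4714319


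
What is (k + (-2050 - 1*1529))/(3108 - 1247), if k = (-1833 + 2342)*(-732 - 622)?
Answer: -692765/1861 ≈ -372.25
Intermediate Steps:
k = -689186 (k = 509*(-1354) = -689186)
(k + (-2050 - 1*1529))/(3108 - 1247) = (-689186 + (-2050 - 1*1529))/(3108 - 1247) = (-689186 + (-2050 - 1529))/1861 = (-689186 - 3579)*(1/1861) = -692765*1/1861 = -692765/1861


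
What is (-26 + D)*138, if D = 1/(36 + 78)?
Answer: -68149/19 ≈ -3586.8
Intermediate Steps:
D = 1/114 ≈ 0.0087719
(-26 + D)*138 = (-26 + 1/114)*138 = -2963/114*138 = -68149/19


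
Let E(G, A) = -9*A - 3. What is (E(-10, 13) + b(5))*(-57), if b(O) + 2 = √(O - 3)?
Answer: 6954 - 57*√2 ≈ 6873.4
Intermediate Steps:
b(O) = -2 + √(-3 + O) (b(O) = -2 + √(O - 3) = -2 + √(-3 + O))
E(G, A) = -3 - 9*A
(E(-10, 13) + b(5))*(-57) = ((-3 - 9*13) + (-2 + √(-3 + 5)))*(-57) = ((-3 - 117) + (-2 + √2))*(-57) = (-120 + (-2 + √2))*(-57) = (-122 + √2)*(-57) = 6954 - 57*√2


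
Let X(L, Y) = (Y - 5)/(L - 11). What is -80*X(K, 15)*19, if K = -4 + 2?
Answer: 15200/13 ≈ 1169.2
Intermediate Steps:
K = -2
X(L, Y) = (-5 + Y)/(-11 + L)
-80*X(K, 15)*19 = -80*(-5 + 15)/(-11 - 2)*19 = -80*10/(-13)*19 = -(-80)*10/13*19 = -80*(-10/13)*19 = (800/13)*19 = 15200/13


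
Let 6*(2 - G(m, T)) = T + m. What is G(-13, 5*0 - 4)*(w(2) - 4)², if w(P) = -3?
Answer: 1421/6 ≈ 236.83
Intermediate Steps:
G(m, T) = 2 - T/6 - m/6 (G(m, T) = 2 - (T + m)/6 = 2 + (-T/6 - m/6) = 2 - T/6 - m/6)
G(-13, 5*0 - 4)*(w(2) - 4)² = (2 - (5*0 - 4)/6 - ⅙*(-13))*(-3 - 4)² = (2 - (0 - 4)/6 + 13/6)*(-7)² = (2 - ⅙*(-4) + 13/6)*49 = (2 + ⅔ + 13/6)*49 = (29/6)*49 = 1421/6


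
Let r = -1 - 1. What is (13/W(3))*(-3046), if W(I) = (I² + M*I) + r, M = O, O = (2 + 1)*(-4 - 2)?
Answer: 39598/47 ≈ 842.51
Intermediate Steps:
O = -18 (O = 3*(-6) = -18)
M = -18
r = -2
W(I) = -2 + I² - 18*I (W(I) = (I² - 18*I) - 2 = -2 + I² - 18*I)
(13/W(3))*(-3046) = (13/(-2 + 3² - 18*3))*(-3046) = (13/(-2 + 9 - 54))*(-3046) = (13/(-47))*(-3046) = (13*(-1/47))*(-3046) = -13/47*(-3046) = 39598/47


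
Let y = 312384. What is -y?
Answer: -312384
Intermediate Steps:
-y = -1*312384 = -312384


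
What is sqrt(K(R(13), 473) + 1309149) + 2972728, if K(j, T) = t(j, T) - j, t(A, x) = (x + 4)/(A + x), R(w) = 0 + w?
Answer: 2972728 + sqrt(424160382)/18 ≈ 2.9739e+6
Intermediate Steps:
R(w) = w
t(A, x) = (4 + x)/(A + x)
K(j, T) = -j + (4 + T)/(T + j) (K(j, T) = (4 + T)/(j + T) - j = (4 + T)/(T + j) - j = -j + (4 + T)/(T + j))
sqrt(K(R(13), 473) + 1309149) + 2972728 = sqrt((4 + 473 - 1*13*(473 + 13))/(473 + 13) + 1309149) + 2972728 = sqrt((4 + 473 - 1*13*486)/486 + 1309149) + 2972728 = sqrt((4 + 473 - 6318)/486 + 1309149) + 2972728 = sqrt((1/486)*(-5841) + 1309149) + 2972728 = sqrt(-649/54 + 1309149) + 2972728 = sqrt(70693397/54) + 2972728 = sqrt(424160382)/18 + 2972728 = 2972728 + sqrt(424160382)/18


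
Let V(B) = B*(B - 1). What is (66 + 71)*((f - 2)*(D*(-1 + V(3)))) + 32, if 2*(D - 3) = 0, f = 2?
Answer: 32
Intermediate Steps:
V(B) = B*(-1 + B)
D = 3 (D = 3 + (½)*0 = 3 + 0 = 3)
(66 + 71)*((f - 2)*(D*(-1 + V(3)))) + 32 = (66 + 71)*((2 - 2)*(3*(-1 + 3*(-1 + 3)))) + 32 = 137*(0*(3*(-1 + 3*2))) + 32 = 137*(0*(3*(-1 + 6))) + 32 = 137*(0*(3*5)) + 32 = 137*(0*15) + 32 = 137*0 + 32 = 0 + 32 = 32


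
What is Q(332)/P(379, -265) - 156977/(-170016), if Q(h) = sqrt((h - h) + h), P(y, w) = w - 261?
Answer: 156977/170016 - sqrt(83)/263 ≈ 0.88867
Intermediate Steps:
P(y, w) = -261 + w
Q(h) = sqrt(h) (Q(h) = sqrt(0 + h) = sqrt(h))
Q(332)/P(379, -265) - 156977/(-170016) = sqrt(332)/(-261 - 265) - 156977/(-170016) = (2*sqrt(83))/(-526) - 156977*(-1/170016) = (2*sqrt(83))*(-1/526) + 156977/170016 = -sqrt(83)/263 + 156977/170016 = 156977/170016 - sqrt(83)/263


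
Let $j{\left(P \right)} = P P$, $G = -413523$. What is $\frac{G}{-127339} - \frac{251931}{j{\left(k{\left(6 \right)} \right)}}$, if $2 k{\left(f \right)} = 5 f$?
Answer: $- \frac{10662532978}{9550425} \approx -1116.4$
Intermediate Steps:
$k{\left(f \right)} = \frac{5 f}{2}$
$j{\left(P \right)} = P^{2}$
$\frac{G}{-127339} - \frac{251931}{j{\left(k{\left(6 \right)} \right)}} = - \frac{413523}{-127339} - \frac{251931}{\left(\frac{5}{2} \cdot 6\right)^{2}} = \left(-413523\right) \left(- \frac{1}{127339}\right) - \frac{251931}{15^{2}} = \frac{413523}{127339} - \frac{251931}{225} = \frac{413523}{127339} - \frac{83977}{75} = - \frac{10662532978}{9550425}$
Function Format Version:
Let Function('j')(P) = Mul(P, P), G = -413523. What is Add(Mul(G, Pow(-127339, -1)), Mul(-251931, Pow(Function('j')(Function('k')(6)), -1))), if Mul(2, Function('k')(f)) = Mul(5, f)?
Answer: Rational(-10662532978, 9550425) ≈ -1116.4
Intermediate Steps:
Function('k')(f) = Mul(Rational(5, 2), f) (Function('k')(f) = Mul(Rational(1, 2), Mul(5, f)) = Mul(Rational(5, 2), f))
Function('j')(P) = Pow(P, 2)
Add(Mul(G, Pow(-127339, -1)), Mul(-251931, Pow(Function('j')(Function('k')(6)), -1))) = Add(Mul(-413523, Pow(-127339, -1)), Mul(-251931, Pow(Pow(Mul(Rational(5, 2), 6), 2), -1))) = Add(Mul(-413523, Rational(-1, 127339)), Mul(-251931, Pow(Pow(15, 2), -1))) = Add(Rational(413523, 127339), Mul(-251931, Pow(225, -1))) = Add(Rational(413523, 127339), Mul(-251931, Rational(1, 225))) = Add(Rational(413523, 127339), Rational(-83977, 75)) = Rational(-10662532978, 9550425)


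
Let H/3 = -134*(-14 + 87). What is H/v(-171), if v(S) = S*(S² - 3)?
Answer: 4891/833283 ≈ 0.0058696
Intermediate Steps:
v(S) = S*(-3 + S²)
H = -29346 (H = 3*(-134*(-14 + 87)) = 3*(-134*73) = 3*(-9782) = -29346)
H/v(-171) = -29346*(-1/(171*(-3 + (-171)²))) = -29346*(-1/(171*(-3 + 29241))) = -29346/((-171*29238)) = -29346/(-4999698) = -29346*(-1/4999698) = 4891/833283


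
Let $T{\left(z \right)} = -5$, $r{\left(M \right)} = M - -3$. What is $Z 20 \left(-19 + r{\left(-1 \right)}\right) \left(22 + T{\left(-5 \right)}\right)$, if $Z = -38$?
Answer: $219640$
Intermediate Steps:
$r{\left(M \right)} = 3 + M$ ($r{\left(M \right)} = M + 3 = 3 + M$)
$Z 20 \left(-19 + r{\left(-1 \right)}\right) \left(22 + T{\left(-5 \right)}\right) = \left(-38\right) 20 \left(-19 + \left(3 - 1\right)\right) \left(22 - 5\right) = - 760 \left(-19 + 2\right) 17 = - 760 \left(\left(-17\right) 17\right) = \left(-760\right) \left(-289\right) = 219640$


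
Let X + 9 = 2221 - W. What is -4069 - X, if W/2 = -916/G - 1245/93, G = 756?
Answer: -36971447/5859 ≈ -6310.2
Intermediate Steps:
W = -171068/5859 (W = 2*(-916/756 - 1245/93) = 2*(-916*1/756 - 1245*1/93) = 2*(-229/189 - 415/31) = 2*(-85534/5859) = -171068/5859 ≈ -29.197)
X = 13131176/5859 (X = -9 + (2221 - 1*(-171068/5859)) = -9 + (2221 + 171068/5859) = -9 + 13183907/5859 = 13131176/5859 ≈ 2241.2)
-4069 - X = -4069 - 1*13131176/5859 = -4069 - 13131176/5859 = -36971447/5859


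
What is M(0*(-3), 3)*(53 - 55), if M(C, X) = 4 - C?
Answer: -8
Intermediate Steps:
M(0*(-3), 3)*(53 - 55) = (4 - 0*(-3))*(53 - 55) = (4 - 1*0)*(-2) = (4 + 0)*(-2) = 4*(-2) = -8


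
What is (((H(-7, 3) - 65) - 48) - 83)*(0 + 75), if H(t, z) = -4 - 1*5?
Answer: -15375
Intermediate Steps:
H(t, z) = -9 (H(t, z) = -4 - 5 = -9)
(((H(-7, 3) - 65) - 48) - 83)*(0 + 75) = (((-9 - 65) - 48) - 83)*(0 + 75) = ((-74 - 48) - 83)*75 = (-122 - 83)*75 = -205*75 = -15375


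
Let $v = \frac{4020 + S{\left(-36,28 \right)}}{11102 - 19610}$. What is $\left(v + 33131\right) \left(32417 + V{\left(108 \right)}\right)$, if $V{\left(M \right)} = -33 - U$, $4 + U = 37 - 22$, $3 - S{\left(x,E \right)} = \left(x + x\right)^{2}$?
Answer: $\frac{3041763939819}{2836} \approx 1.0726 \cdot 10^{9}$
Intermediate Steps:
$S{\left(x,E \right)} = 3 - 4 x^{2}$ ($S{\left(x,E \right)} = 3 - \left(x + x\right)^{2} = 3 - \left(2 x\right)^{2} = 3 - 4 x^{2}$)
$v = \frac{387}{2836}$ ($v = \frac{4020 + \left(3 - 4 \left(-36\right)^{2}\right)}{11102 - 19610} = \frac{4020 + \left(3 - 5184\right)}{-8508} = \left(4020 + \left(3 - 5184\right)\right) \left(- \frac{1}{8508}\right) = \left(4020 - 5181\right) \left(- \frac{1}{8508}\right) = \left(-1161\right) \left(- \frac{1}{8508}\right) = \frac{387}{2836} \approx 0.13646$)
$U = 11$ ($U = -4 + \left(37 - 22\right) = -4 + 15 = 11$)
$V{\left(M \right)} = -44$ ($V{\left(M \right)} = -33 - 11 = -44$)
$\left(v + 33131\right) \left(32417 + V{\left(108 \right)}\right) = \left(\frac{387}{2836} + 33131\right) \left(32417 - 44\right) = \frac{93959903}{2836} \cdot 32373 = \frac{3041763939819}{2836}$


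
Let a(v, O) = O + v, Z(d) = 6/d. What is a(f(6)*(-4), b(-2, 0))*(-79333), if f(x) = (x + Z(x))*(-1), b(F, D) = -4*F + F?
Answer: -2697322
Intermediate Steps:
b(F, D) = -3*F
f(x) = -x - 6/x (f(x) = (x + 6/x)*(-1) = -x - 6/x)
a(f(6)*(-4), b(-2, 0))*(-79333) = (-3*(-2) + (-1*6 - 6/6)*(-4))*(-79333) = (6 + (-6 - 6*⅙)*(-4))*(-79333) = (6 + (-6 - 1)*(-4))*(-79333) = (6 - 7*(-4))*(-79333) = (6 + 28)*(-79333) = 34*(-79333) = -2697322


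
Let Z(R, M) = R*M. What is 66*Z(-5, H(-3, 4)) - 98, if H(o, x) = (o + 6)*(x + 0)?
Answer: -4058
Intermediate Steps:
H(o, x) = x*(6 + o) (H(o, x) = (6 + o)*x = x*(6 + o))
Z(R, M) = M*R
66*Z(-5, H(-3, 4)) - 98 = 66*((4*(6 - 3))*(-5)) - 98 = 66*((4*3)*(-5)) - 98 = 66*(12*(-5)) - 98 = 66*(-60) - 98 = -3960 - 98 = -4058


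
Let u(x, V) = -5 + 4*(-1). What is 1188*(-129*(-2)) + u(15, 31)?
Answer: 306495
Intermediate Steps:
u(x, V) = -9 (u(x, V) = -5 - 4 = -9)
1188*(-129*(-2)) + u(15, 31) = 1188*(-129*(-2)) - 9 = 1188*258 - 9 = 306504 - 9 = 306495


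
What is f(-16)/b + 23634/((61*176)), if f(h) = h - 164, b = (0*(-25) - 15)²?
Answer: 37613/26840 ≈ 1.4014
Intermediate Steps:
b = 225 (b = (0 - 15)² = (-15)² = 225)
f(h) = -164 + h
f(-16)/b + 23634/((61*176)) = (-164 - 16)/225 + 23634/((61*176)) = -180*1/225 + 23634/10736 = -⅘ + 23634*(1/10736) = -⅘ + 11817/5368 = 37613/26840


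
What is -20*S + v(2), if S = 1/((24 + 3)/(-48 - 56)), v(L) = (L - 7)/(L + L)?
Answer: 8185/108 ≈ 75.787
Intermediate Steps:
v(L) = (-7 + L)/(2*L) (v(L) = (-7 + L)/((2*L)) = (-7 + L)*(1/(2*L)) = (-7 + L)/(2*L))
S = -104/27 (S = 1/(27/(-104)) = 1/(27*(-1/104)) = 1/(-27/104) = -104/27 ≈ -3.8519)
-20*S + v(2) = -20*(-104/27) + (½)*(-7 + 2)/2 = 2080/27 + (½)*(½)*(-5) = 2080/27 - 5/4 = 8185/108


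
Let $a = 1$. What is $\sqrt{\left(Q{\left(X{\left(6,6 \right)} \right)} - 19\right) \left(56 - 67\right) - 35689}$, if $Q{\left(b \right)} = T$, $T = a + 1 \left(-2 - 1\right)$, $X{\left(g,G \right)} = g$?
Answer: $i \sqrt{35458} \approx 188.3 i$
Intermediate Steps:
$T = -2$ ($T = 1 + 1 \left(-2 - 1\right) = 1 + 1 \left(-3\right) = 1 - 3 = -2$)
$Q{\left(b \right)} = -2$
$\sqrt{\left(Q{\left(X{\left(6,6 \right)} \right)} - 19\right) \left(56 - 67\right) - 35689} = \sqrt{\left(-2 - 19\right) \left(56 - 67\right) - 35689} = \sqrt{\left(-21\right) \left(-11\right) - 35689} = \sqrt{231 - 35689} = \sqrt{-35458} = i \sqrt{35458}$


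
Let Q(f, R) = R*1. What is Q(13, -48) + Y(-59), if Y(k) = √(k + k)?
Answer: -48 + I*√118 ≈ -48.0 + 10.863*I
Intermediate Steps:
Q(f, R) = R
Y(k) = √2*√k (Y(k) = √(2*k) = √2*√k)
Q(13, -48) + Y(-59) = -48 + √2*√(-59) = -48 + √2*(I*√59) = -48 + I*√118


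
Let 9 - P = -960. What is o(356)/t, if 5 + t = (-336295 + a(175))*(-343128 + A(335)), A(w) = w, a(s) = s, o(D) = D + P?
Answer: 265/23043916631 ≈ 1.1500e-8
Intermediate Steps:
P = 969 (P = 9 - 1*(-960) = 9 + 960 = 969)
o(D) = 969 + D (o(D) = D + 969 = 969 + D)
t = 115219583155 (t = -5 + (-336295 + 175)*(-343128 + 335) = -5 - 336120*(-342793) = -5 + 115219583160 = 115219583155)
o(356)/t = (969 + 356)/115219583155 = 1325*(1/115219583155) = 265/23043916631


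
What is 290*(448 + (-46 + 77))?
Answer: 138910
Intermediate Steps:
290*(448 + (-46 + 77)) = 290*(448 + 31) = 290*479 = 138910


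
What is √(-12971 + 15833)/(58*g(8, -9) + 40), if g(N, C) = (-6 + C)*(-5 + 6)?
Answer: -3*√318/830 ≈ -0.064455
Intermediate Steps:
g(N, C) = -6 + C (g(N, C) = (-6 + C)*1 = -6 + C)
√(-12971 + 15833)/(58*g(8, -9) + 40) = √(-12971 + 15833)/(58*(-6 - 9) + 40) = √2862/(58*(-15) + 40) = (3*√318)/(-870 + 40) = (3*√318)/(-830) = (3*√318)*(-1/830) = -3*√318/830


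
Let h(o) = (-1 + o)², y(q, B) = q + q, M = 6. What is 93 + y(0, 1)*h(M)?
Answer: 93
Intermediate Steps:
y(q, B) = 2*q
93 + y(0, 1)*h(M) = 93 + (2*0)*(-1 + 6)² = 93 + 0*5² = 93 + 0*25 = 93 + 0 = 93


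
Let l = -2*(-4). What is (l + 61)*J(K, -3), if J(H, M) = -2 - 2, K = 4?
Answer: -276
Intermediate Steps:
l = 8
J(H, M) = -4
(l + 61)*J(K, -3) = (8 + 61)*(-4) = 69*(-4) = -276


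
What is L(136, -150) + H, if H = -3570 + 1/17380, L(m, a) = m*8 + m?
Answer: -40773479/17380 ≈ -2346.0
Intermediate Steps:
L(m, a) = 9*m (L(m, a) = 8*m + m = 9*m)
H = -62046599/17380 (H = -3570 + 1/17380 = -62046599/17380 ≈ -3570.0)
L(136, -150) + H = 9*136 - 62046599/17380 = 1224 - 62046599/17380 = -40773479/17380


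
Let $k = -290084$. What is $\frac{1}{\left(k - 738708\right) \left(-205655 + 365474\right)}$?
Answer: $- \frac{1}{164420508648} \approx -6.082 \cdot 10^{-12}$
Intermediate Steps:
$\frac{1}{\left(k - 738708\right) \left(-205655 + 365474\right)} = \frac{1}{\left(-290084 - 738708\right) \left(-205655 + 365474\right)} = \frac{1}{\left(-1028792\right) 159819} = \left(- \frac{1}{1028792}\right) \frac{1}{159819} = - \frac{1}{164420508648}$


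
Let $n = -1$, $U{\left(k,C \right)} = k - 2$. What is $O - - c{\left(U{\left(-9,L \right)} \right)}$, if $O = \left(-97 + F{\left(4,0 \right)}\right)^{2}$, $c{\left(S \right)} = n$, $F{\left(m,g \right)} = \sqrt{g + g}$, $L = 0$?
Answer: $9408$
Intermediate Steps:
$U{\left(k,C \right)} = -2 + k$
$F{\left(m,g \right)} = \sqrt{2} \sqrt{g}$ ($F{\left(m,g \right)} = \sqrt{2 g} = \sqrt{2} \sqrt{g}$)
$c{\left(S \right)} = -1$
$O = 9409$ ($O = \left(-97 + \sqrt{2} \sqrt{0}\right)^{2} = \left(-97 + \sqrt{2} \cdot 0\right)^{2} = \left(-97 + 0\right)^{2} = \left(-97\right)^{2} = 9409$)
$O - - c{\left(U{\left(-9,L \right)} \right)} = 9409 - \left(-1\right) \left(-1\right) = 9409 - 1 = 9408$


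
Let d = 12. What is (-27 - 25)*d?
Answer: -624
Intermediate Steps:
(-27 - 25)*d = (-27 - 25)*12 = -52*12 = -624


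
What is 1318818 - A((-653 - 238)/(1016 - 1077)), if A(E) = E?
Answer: 80447007/61 ≈ 1.3188e+6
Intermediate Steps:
1318818 - A((-653 - 238)/(1016 - 1077)) = 1318818 - (-653 - 238)/(1016 - 1077) = 1318818 - (-891)/(-61) = 1318818 - (-891)*(-1)/61 = 1318818 - 1*891/61 = 1318818 - 891/61 = 80447007/61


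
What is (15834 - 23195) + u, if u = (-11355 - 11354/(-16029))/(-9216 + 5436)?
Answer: -445818194879/60589620 ≈ -7358.0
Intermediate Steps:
u = 181997941/60589620 (u = (-11355 - 11354*(-1/16029))/(-3780) = (-11355 + 11354/16029)*(-1/3780) = -181997941/16029*(-1/3780) = 181997941/60589620 ≈ 3.0038)
(15834 - 23195) + u = (15834 - 23195) + 181997941/60589620 = -7361 + 181997941/60589620 = -445818194879/60589620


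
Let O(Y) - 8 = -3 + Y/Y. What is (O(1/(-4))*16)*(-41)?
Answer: -3936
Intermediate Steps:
O(Y) = 6 (O(Y) = 8 + (-3 + Y/Y) = 8 + (-3 + 1) = 8 - 2 = 6)
(O(1/(-4))*16)*(-41) = (6*16)*(-41) = 96*(-41) = -3936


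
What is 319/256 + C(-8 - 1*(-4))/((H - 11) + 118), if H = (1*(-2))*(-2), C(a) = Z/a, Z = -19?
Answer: 36625/28416 ≈ 1.2889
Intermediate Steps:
C(a) = -19/a
H = 4 (H = -2*(-2) = 4)
319/256 + C(-8 - 1*(-4))/((H - 11) + 118) = 319/256 + (-19/(-8 - 1*(-4)))/((4 - 11) + 118) = 319*(1/256) + (-19/(-8 + 4))/(-7 + 118) = 319/256 - 19/(-4)/111 = 319/256 - 19*(-¼)*(1/111) = 319/256 + (19/4)*(1/111) = 319/256 + 19/444 = 36625/28416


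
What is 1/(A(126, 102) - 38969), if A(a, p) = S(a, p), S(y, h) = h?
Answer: -1/38867 ≈ -2.5729e-5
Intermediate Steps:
A(a, p) = p
1/(A(126, 102) - 38969) = 1/(102 - 38969) = 1/(-38867) = -1/38867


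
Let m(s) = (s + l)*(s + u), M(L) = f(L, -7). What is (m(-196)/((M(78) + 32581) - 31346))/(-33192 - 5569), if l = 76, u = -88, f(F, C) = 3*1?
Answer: -17040/23993059 ≈ -0.00071021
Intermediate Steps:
f(F, C) = 3
M(L) = 3
m(s) = (-88 + s)*(76 + s) (m(s) = (s + 76)*(s - 88) = (76 + s)*(-88 + s) = (-88 + s)*(76 + s))
(m(-196)/((M(78) + 32581) - 31346))/(-33192 - 5569) = ((-6688 + (-196)² - 12*(-196))/((3 + 32581) - 31346))/(-33192 - 5569) = ((-6688 + 38416 + 2352)/(32584 - 31346))/(-38761) = (34080/1238)*(-1/38761) = (34080*(1/1238))*(-1/38761) = (17040/619)*(-1/38761) = -17040/23993059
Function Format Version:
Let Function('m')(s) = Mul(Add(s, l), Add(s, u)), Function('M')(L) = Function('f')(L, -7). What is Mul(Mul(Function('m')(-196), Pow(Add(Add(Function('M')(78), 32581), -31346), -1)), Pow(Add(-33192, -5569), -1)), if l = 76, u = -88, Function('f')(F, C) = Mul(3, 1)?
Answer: Rational(-17040, 23993059) ≈ -0.00071021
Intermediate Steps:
Function('f')(F, C) = 3
Function('M')(L) = 3
Function('m')(s) = Mul(Add(-88, s), Add(76, s)) (Function('m')(s) = Mul(Add(s, 76), Add(s, -88)) = Mul(Add(76, s), Add(-88, s)) = Mul(Add(-88, s), Add(76, s)))
Mul(Mul(Function('m')(-196), Pow(Add(Add(Function('M')(78), 32581), -31346), -1)), Pow(Add(-33192, -5569), -1)) = Mul(Mul(Add(-6688, Pow(-196, 2), Mul(-12, -196)), Pow(Add(Add(3, 32581), -31346), -1)), Pow(Add(-33192, -5569), -1)) = Mul(Mul(Add(-6688, 38416, 2352), Pow(Add(32584, -31346), -1)), Pow(-38761, -1)) = Mul(Mul(34080, Pow(1238, -1)), Rational(-1, 38761)) = Mul(Mul(34080, Rational(1, 1238)), Rational(-1, 38761)) = Mul(Rational(17040, 619), Rational(-1, 38761)) = Rational(-17040, 23993059)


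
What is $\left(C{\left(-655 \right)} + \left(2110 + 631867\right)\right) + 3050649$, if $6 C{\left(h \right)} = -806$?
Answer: $\frac{11053475}{3} \approx 3.6845 \cdot 10^{6}$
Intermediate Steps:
$C{\left(h \right)} = - \frac{403}{3}$ ($C{\left(h \right)} = \frac{1}{6} \left(-806\right) = - \frac{403}{3}$)
$\left(C{\left(-655 \right)} + \left(2110 + 631867\right)\right) + 3050649 = \left(- \frac{403}{3} + \left(2110 + 631867\right)\right) + 3050649 = \left(- \frac{403}{3} + 633977\right) + 3050649 = \frac{1901528}{3} + 3050649 = \frac{11053475}{3}$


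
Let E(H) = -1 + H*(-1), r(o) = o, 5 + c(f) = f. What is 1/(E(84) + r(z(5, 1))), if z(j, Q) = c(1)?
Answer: -1/89 ≈ -0.011236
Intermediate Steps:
c(f) = -5 + f
z(j, Q) = -4 (z(j, Q) = -5 + 1 = -4)
E(H) = -1 - H
1/(E(84) + r(z(5, 1))) = 1/((-1 - 1*84) - 4) = 1/((-1 - 84) - 4) = 1/(-85 - 4) = 1/(-89) = -1/89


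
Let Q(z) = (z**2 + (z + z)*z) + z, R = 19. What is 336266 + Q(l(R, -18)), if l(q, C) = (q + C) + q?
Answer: 337486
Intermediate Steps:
l(q, C) = C + 2*q (l(q, C) = (C + q) + q = C + 2*q)
Q(z) = z + 3*z**2 (Q(z) = (z**2 + (2*z)*z) + z = (z**2 + 2*z**2) + z = 3*z**2 + z = z + 3*z**2)
336266 + Q(l(R, -18)) = 336266 + (-18 + 2*19)*(1 + 3*(-18 + 2*19)) = 336266 + (-18 + 38)*(1 + 3*(-18 + 38)) = 336266 + 20*(1 + 3*20) = 336266 + 20*(1 + 60) = 336266 + 20*61 = 336266 + 1220 = 337486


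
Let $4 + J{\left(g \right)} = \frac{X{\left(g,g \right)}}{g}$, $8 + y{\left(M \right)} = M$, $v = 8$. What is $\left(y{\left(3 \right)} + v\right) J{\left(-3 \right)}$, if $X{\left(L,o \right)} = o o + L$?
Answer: $-18$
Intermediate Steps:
$X{\left(L,o \right)} = L + o^{2}$ ($X{\left(L,o \right)} = o^{2} + L = L + o^{2}$)
$y{\left(M \right)} = -8 + M$
$J{\left(g \right)} = -4 + \frac{g + g^{2}}{g}$
$\left(y{\left(3 \right)} + v\right) J{\left(-3 \right)} = \left(\left(-8 + 3\right) + 8\right) \left(-3 - 3\right) = \left(-5 + 8\right) \left(-6\right) = 3 \left(-6\right) = -18$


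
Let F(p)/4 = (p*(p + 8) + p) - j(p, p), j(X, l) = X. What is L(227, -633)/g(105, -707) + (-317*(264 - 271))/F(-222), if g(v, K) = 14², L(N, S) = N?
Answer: 10893047/9311568 ≈ 1.1698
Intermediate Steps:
F(p) = 4*p*(8 + p) (F(p) = 4*((p*(p + 8) + p) - p) = 4*((p*(8 + p) + p) - p) = 4*((p + p*(8 + p)) - p) = 4*(p*(8 + p)) = 4*p*(8 + p))
g(v, K) = 196
L(227, -633)/g(105, -707) + (-317*(264 - 271))/F(-222) = 227/196 + (-317*(264 - 271))/((4*(-222)*(8 - 222))) = 227*(1/196) + (-317*(-7))/((4*(-222)*(-214))) = 227/196 + 2219/190032 = 10893047/9311568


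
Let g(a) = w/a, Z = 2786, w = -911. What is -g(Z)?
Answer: 911/2786 ≈ 0.32699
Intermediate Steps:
g(a) = -911/a
-g(Z) = -(-911)/2786 = -1*(-911/2786) = 911/2786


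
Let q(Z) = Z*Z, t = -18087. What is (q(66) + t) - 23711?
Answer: -37442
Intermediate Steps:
q(Z) = Z²
(q(66) + t) - 23711 = (66² - 18087) - 23711 = (4356 - 18087) - 23711 = -13731 - 23711 = -37442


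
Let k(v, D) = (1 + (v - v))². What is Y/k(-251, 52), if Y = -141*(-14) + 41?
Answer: 2015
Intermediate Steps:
k(v, D) = 1 (k(v, D) = (1 + 0)² = 1² = 1)
Y = 2015 (Y = 1974 + 41 = 2015)
Y/k(-251, 52) = 2015/1 = 2015*1 = 2015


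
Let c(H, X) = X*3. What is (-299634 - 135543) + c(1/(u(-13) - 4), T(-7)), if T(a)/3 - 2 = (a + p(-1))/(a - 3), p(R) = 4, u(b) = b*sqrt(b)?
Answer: -4351563/10 ≈ -4.3516e+5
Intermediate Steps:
u(b) = b**(3/2)
T(a) = 6 + 3*(4 + a)/(-3 + a) (T(a) = 6 + 3*((a + 4)/(a - 3)) = 6 + 3*((4 + a)/(-3 + a)) = 6 + 3*(4 + a)/(-3 + a))
c(H, X) = 3*X
(-299634 - 135543) + c(1/(u(-13) - 4), T(-7)) = (-299634 - 135543) + 3*(3*(-2 + 3*(-7))/(-3 - 7)) = -435177 + 3*(3*(-2 - 21)/(-10)) = -435177 + 3*(3*(-1/10)*(-23)) = -435177 + 3*(69/10) = -435177 + 207/10 = -4351563/10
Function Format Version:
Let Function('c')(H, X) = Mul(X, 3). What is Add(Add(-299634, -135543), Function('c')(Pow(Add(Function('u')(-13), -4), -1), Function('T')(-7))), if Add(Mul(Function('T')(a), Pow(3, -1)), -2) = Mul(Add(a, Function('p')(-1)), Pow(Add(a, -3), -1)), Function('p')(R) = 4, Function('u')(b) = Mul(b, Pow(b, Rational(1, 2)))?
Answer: Rational(-4351563, 10) ≈ -4.3516e+5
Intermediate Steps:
Function('u')(b) = Pow(b, Rational(3, 2))
Function('T')(a) = Add(6, Mul(3, Pow(Add(-3, a), -1), Add(4, a))) (Function('T')(a) = Add(6, Mul(3, Mul(Add(a, 4), Pow(Add(a, -3), -1)))) = Add(6, Mul(3, Mul(Add(4, a), Pow(Add(-3, a), -1)))) = Add(6, Mul(3, Mul(Pow(Add(-3, a), -1), Add(4, a)))) = Add(6, Mul(3, Pow(Add(-3, a), -1), Add(4, a))))
Function('c')(H, X) = Mul(3, X)
Add(Add(-299634, -135543), Function('c')(Pow(Add(Function('u')(-13), -4), -1), Function('T')(-7))) = Add(Add(-299634, -135543), Mul(3, Mul(3, Pow(Add(-3, -7), -1), Add(-2, Mul(3, -7))))) = Add(-435177, Mul(3, Mul(3, Pow(-10, -1), Add(-2, -21)))) = Add(-435177, Mul(3, Mul(3, Rational(-1, 10), -23))) = Add(-435177, Mul(3, Rational(69, 10))) = Add(-435177, Rational(207, 10)) = Rational(-4351563, 10)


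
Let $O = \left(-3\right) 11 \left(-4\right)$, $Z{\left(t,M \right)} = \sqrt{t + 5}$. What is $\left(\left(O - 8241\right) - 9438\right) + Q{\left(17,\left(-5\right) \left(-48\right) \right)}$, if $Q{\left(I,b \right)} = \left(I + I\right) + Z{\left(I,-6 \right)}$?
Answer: $-17513 + \sqrt{22} \approx -17508.0$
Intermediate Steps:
$Z{\left(t,M \right)} = \sqrt{5 + t}$
$O = 132$ ($O = \left(-33\right) \left(-4\right) = 132$)
$Q{\left(I,b \right)} = \sqrt{5 + I} + 2 I$ ($Q{\left(I,b \right)} = \left(I + I\right) + \sqrt{5 + I} = 2 I + \sqrt{5 + I} = \sqrt{5 + I} + 2 I$)
$\left(\left(O - 8241\right) - 9438\right) + Q{\left(17,\left(-5\right) \left(-48\right) \right)} = \left(\left(132 - 8241\right) - 9438\right) + \left(\sqrt{5 + 17} + 2 \cdot 17\right) = \left(-8109 - 9438\right) + \left(\sqrt{22} + 34\right) = -17547 + \left(34 + \sqrt{22}\right) = -17513 + \sqrt{22}$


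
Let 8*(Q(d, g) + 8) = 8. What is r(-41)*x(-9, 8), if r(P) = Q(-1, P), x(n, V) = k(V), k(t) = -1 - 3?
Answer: 28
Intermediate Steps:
k(t) = -4
x(n, V) = -4
Q(d, g) = -7 (Q(d, g) = -8 + (1/8)*8 = -8 + 1 = -7)
r(P) = -7
r(-41)*x(-9, 8) = -7*(-4) = 28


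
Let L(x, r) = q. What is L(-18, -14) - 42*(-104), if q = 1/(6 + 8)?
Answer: 61153/14 ≈ 4368.1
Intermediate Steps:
q = 1/14 ≈ 0.071429
L(x, r) = 1/14
L(-18, -14) - 42*(-104) = 1/14 - 42*(-104) = 1/14 + 4368 = 61153/14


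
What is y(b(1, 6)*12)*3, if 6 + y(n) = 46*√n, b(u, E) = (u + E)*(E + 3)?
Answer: -18 + 828*√21 ≈ 3776.4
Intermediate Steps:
b(u, E) = (3 + E)*(E + u) (b(u, E) = (E + u)*(3 + E) = (3 + E)*(E + u))
y(n) = -6 + 46*√n
y(b(1, 6)*12)*3 = (-6 + 46*√((6² + 3*6 + 3*1 + 6*1)*12))*3 = (-6 + 46*√((36 + 18 + 3 + 6)*12))*3 = (-6 + 46*√(63*12))*3 = (-6 + 46*√756)*3 = (-6 + 46*(6*√21))*3 = (-6 + 276*√21)*3 = -18 + 828*√21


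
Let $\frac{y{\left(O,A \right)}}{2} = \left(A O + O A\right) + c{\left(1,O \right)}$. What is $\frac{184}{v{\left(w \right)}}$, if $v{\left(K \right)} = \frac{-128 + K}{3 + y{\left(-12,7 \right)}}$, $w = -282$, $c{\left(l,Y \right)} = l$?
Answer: $\frac{30452}{205} \approx 148.55$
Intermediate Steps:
$y{\left(O,A \right)} = 2 + 4 A O$ ($y{\left(O,A \right)} = 2 \left(\left(A O + O A\right) + 1\right) = 2 \left(\left(A O + A O\right) + 1\right) = 2 \left(2 A O + 1\right) = 2 \left(1 + 2 A O\right) = 2 + 4 A O$)
$v{\left(K \right)} = \frac{128}{331} - \frac{K}{331}$ ($v{\left(K \right)} = \frac{-128 + K}{3 + \left(2 + 4 \cdot 7 \left(-12\right)\right)} = \frac{-128 + K}{3 + \left(2 - 336\right)} = \frac{-128 + K}{3 - 334} = \frac{-128 + K}{-331} = \left(-128 + K\right) \left(- \frac{1}{331}\right) = \frac{128}{331} - \frac{K}{331}$)
$\frac{184}{v{\left(w \right)}} = \frac{184}{\frac{128}{331} - - \frac{282}{331}} = \frac{184}{\frac{128}{331} + \frac{282}{331}} = \frac{184}{\frac{410}{331}} = 184 \cdot \frac{331}{410} = \frac{30452}{205}$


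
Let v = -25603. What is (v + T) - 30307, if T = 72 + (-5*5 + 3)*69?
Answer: -57356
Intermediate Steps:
T = -1446 (T = 72 + (-25 + 3)*69 = 72 - 22*69 = 72 - 1518 = -1446)
(v + T) - 30307 = (-25603 - 1446) - 30307 = -27049 - 30307 = -57356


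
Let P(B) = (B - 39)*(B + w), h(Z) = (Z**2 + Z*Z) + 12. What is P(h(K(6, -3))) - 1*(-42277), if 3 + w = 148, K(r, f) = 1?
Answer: 38302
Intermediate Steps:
h(Z) = 12 + 2*Z**2 (h(Z) = (Z**2 + Z**2) + 12 = 2*Z**2 + 12 = 12 + 2*Z**2)
w = 145 (w = -3 + 148 = 145)
P(B) = (-39 + B)*(145 + B) (P(B) = (B - 39)*(B + 145) = (-39 + B)*(145 + B))
P(h(K(6, -3))) - 1*(-42277) = (-5655 + (12 + 2*1**2)**2 + 106*(12 + 2*1**2)) - 1*(-42277) = (-5655 + (12 + 2*1)**2 + 106*(12 + 2*1)) + 42277 = (-5655 + (12 + 2)**2 + 106*(12 + 2)) + 42277 = (-5655 + 14**2 + 106*14) + 42277 = (-5655 + 196 + 1484) + 42277 = -3975 + 42277 = 38302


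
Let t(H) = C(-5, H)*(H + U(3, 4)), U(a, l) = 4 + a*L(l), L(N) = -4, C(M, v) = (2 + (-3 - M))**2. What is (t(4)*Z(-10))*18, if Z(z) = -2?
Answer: 2304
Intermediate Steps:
C(M, v) = (-1 - M)**2
U(a, l) = 4 - 4*a (U(a, l) = 4 + a*(-4) = 4 - 4*a)
t(H) = -128 + 16*H (t(H) = (1 - 5)**2*(H + (4 - 4*3)) = (-4)**2*(H + (4 - 12)) = 16*(H - 8) = 16*(-8 + H) = -128 + 16*H)
(t(4)*Z(-10))*18 = ((-128 + 16*4)*(-2))*18 = ((-128 + 64)*(-2))*18 = -64*(-2)*18 = 128*18 = 2304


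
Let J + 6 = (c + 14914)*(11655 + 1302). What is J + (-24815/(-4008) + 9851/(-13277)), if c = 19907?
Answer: 24008960964809203/53214216 ≈ 4.5118e+8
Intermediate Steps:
J = 451175691 (J = -6 + (19907 + 14914)*(11655 + 1302) = -6 + 34821*12957 = -6 + 451175697 = 451175691)
J + (-24815/(-4008) + 9851/(-13277)) = 451175691 + (-24815/(-4008) + 9851/(-13277)) = 451175691 + (-24815*(-1/4008) + 9851*(-1/13277)) = 451175691 + (24815/4008 - 9851/13277) = 451175691 + 289985947/53214216 = 24008960964809203/53214216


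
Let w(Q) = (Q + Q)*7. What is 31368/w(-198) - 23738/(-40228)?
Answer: -49836257/4646334 ≈ -10.726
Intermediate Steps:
w(Q) = 14*Q (w(Q) = (2*Q)*7 = 14*Q)
31368/w(-198) - 23738/(-40228) = 31368/((14*(-198))) - 23738/(-40228) = 31368/(-2772) - 23738*(-1/40228) = 31368*(-1/2772) + 11869/20114 = -2614/231 + 11869/20114 = -49836257/4646334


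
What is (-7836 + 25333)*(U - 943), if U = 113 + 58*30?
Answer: 15922270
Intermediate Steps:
U = 1853 (U = 113 + 1740 = 1853)
(-7836 + 25333)*(U - 943) = (-7836 + 25333)*(1853 - 943) = 17497*910 = 15922270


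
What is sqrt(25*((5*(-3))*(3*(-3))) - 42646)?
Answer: I*sqrt(39271) ≈ 198.17*I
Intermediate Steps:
sqrt(25*((5*(-3))*(3*(-3))) - 42646) = sqrt(25*(-15*(-9)) - 42646) = sqrt(25*135 - 42646) = sqrt(3375 - 42646) = sqrt(-39271) = I*sqrt(39271)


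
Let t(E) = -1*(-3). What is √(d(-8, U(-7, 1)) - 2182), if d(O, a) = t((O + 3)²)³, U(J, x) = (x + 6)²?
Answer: I*√2155 ≈ 46.422*I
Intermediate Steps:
t(E) = 3
U(J, x) = (6 + x)²
d(O, a) = 27 (d(O, a) = 3³ = 27)
√(d(-8, U(-7, 1)) - 2182) = √(27 - 2182) = √(-2155) = I*√2155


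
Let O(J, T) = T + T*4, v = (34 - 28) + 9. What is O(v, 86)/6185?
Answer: 86/1237 ≈ 0.069523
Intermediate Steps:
v = 15 (v = 6 + 9 = 15)
O(J, T) = 5*T (O(J, T) = T + 4*T = 5*T)
O(v, 86)/6185 = (5*86)/6185 = 430*(1/6185) = 86/1237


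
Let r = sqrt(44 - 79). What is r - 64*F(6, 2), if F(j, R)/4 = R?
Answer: -512 + I*sqrt(35) ≈ -512.0 + 5.9161*I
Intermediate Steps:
r = I*sqrt(35) (r = sqrt(-35) = I*sqrt(35) ≈ 5.9161*I)
F(j, R) = 4*R
r - 64*F(6, 2) = I*sqrt(35) - 256*2 = I*sqrt(35) - 64*8 = I*sqrt(35) - 512 = -512 + I*sqrt(35)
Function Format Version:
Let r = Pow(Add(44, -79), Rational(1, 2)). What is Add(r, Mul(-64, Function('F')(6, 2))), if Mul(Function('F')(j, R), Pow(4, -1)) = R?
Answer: Add(-512, Mul(I, Pow(35, Rational(1, 2)))) ≈ Add(-512.00, Mul(5.9161, I))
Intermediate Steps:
r = Mul(I, Pow(35, Rational(1, 2))) (r = Pow(-35, Rational(1, 2)) = Mul(I, Pow(35, Rational(1, 2))) ≈ Mul(5.9161, I))
Function('F')(j, R) = Mul(4, R)
Add(r, Mul(-64, Function('F')(6, 2))) = Add(Mul(I, Pow(35, Rational(1, 2))), Mul(-64, Mul(4, 2))) = Add(Mul(I, Pow(35, Rational(1, 2))), Mul(-64, 8)) = Add(Mul(I, Pow(35, Rational(1, 2))), -512) = Add(-512, Mul(I, Pow(35, Rational(1, 2))))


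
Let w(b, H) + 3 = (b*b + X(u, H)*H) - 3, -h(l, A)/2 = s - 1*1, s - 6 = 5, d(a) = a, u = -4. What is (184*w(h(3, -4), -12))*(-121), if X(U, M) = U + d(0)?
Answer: -9840688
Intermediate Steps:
s = 11 (s = 6 + 5 = 11)
X(U, M) = U (X(U, M) = U + 0 = U)
h(l, A) = -20 (h(l, A) = -2*(11 - 1*1) = -2*(11 - 1) = -2*10 = -20)
w(b, H) = -6 + b**2 - 4*H (w(b, H) = -3 + ((b*b - 4*H) - 3) = -3 + ((b**2 - 4*H) - 3) = -3 + (-3 + b**2 - 4*H) = -6 + b**2 - 4*H)
(184*w(h(3, -4), -12))*(-121) = (184*(-6 + (-20)**2 - 4*(-12)))*(-121) = (184*(-6 + 400 + 48))*(-121) = (184*442)*(-121) = 81328*(-121) = -9840688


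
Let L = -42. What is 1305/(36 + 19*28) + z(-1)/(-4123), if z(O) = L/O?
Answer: 765237/334552 ≈ 2.2873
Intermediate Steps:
z(O) = -42/O
1305/(36 + 19*28) + z(-1)/(-4123) = 1305/(36 + 19*28) - 42/(-1)/(-4123) = 1305/(36 + 532) - 42*(-1)*(-1/4123) = 1305/568 + 42*(-1/4123) = 1305*(1/568) - 6/589 = 1305/568 - 6/589 = 765237/334552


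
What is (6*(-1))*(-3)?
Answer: 18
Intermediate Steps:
(6*(-1))*(-3) = -6*(-3) = 18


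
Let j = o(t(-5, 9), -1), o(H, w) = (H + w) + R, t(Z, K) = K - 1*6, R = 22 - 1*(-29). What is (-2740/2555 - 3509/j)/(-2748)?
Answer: 607381/24808028 ≈ 0.024483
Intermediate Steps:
R = 51 (R = 22 + 29 = 51)
t(Z, K) = -6 + K (t(Z, K) = K - 6 = -6 + K)
o(H, w) = 51 + H + w (o(H, w) = (H + w) + 51 = 51 + H + w)
j = 53 (j = 51 + (-6 + 9) - 1 = 51 + 3 - 1 = 53)
(-2740/2555 - 3509/j)/(-2748) = (-2740/2555 - 3509/53)/(-2748) = (-2740*1/2555 - 3509*1/53)*(-1/2748) = (-548/511 - 3509/53)*(-1/2748) = -1822143/27083*(-1/2748) = 607381/24808028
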